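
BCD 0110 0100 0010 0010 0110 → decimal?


Each 4-bit group → digit:
  0110 → 6
  0100 → 4
  0010 → 2
  0010 → 2
  0110 → 6
= 64226


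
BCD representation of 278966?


Each digit → 4-bit binary:
  2 → 0010
  7 → 0111
  8 → 1000
  9 → 1001
  6 → 0110
  6 → 0110
= 0010 0111 1000 1001 0110 0110


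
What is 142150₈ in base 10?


Positional values:
Position 0: 0 × 8^0 = 0
Position 1: 5 × 8^1 = 40
Position 2: 1 × 8^2 = 64
Position 3: 2 × 8^3 = 1024
Position 4: 4 × 8^4 = 16384
Position 5: 1 × 8^5 = 32768
Sum = 0 + 40 + 64 + 1024 + 16384 + 32768
= 50280


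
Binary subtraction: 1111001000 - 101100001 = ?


Align and subtract column by column (LSB to MSB, borrowing when needed):
  1111001000
- 0101100001
  ----------
  col 0: (0 - 0 borrow-in) - 1 → borrow from next column: (0+2) - 1 = 1, borrow out 1
  col 1: (0 - 1 borrow-in) - 0 → borrow from next column: (-1+2) - 0 = 1, borrow out 1
  col 2: (0 - 1 borrow-in) - 0 → borrow from next column: (-1+2) - 0 = 1, borrow out 1
  col 3: (1 - 1 borrow-in) - 0 → 0 - 0 = 0, borrow out 0
  col 4: (0 - 0 borrow-in) - 0 → 0 - 0 = 0, borrow out 0
  col 5: (0 - 0 borrow-in) - 1 → borrow from next column: (0+2) - 1 = 1, borrow out 1
  col 6: (1 - 1 borrow-in) - 1 → borrow from next column: (0+2) - 1 = 1, borrow out 1
  col 7: (1 - 1 borrow-in) - 0 → 0 - 0 = 0, borrow out 0
  col 8: (1 - 0 borrow-in) - 1 → 1 - 1 = 0, borrow out 0
  col 9: (1 - 0 borrow-in) - 0 → 1 - 0 = 1, borrow out 0
Reading bits MSB→LSB: 1001100111
Strip leading zeros: 1001100111
= 1001100111


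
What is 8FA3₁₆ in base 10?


Positional values:
Position 0: 3 × 16^0 = 3 × 1 = 3
Position 1: A × 16^1 = 10 × 16 = 160
Position 2: F × 16^2 = 15 × 256 = 3840
Position 3: 8 × 16^3 = 8 × 4096 = 32768
Sum = 3 + 160 + 3840 + 32768
= 36771


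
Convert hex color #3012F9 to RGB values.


Hex: #3012F9
R = 30₁₆ = 48
G = 12₁₆ = 18
B = F9₁₆ = 249
= RGB(48, 18, 249)


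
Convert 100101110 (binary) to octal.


Group into 3-bit groups: 100101110
  100 = 4
  101 = 5
  110 = 6
= 0o456


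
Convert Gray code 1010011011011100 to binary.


Gray code: 1010011011011100
MSB stays the same: 1
Each subsequent bit = prev_binary XOR current_gray:
  B[1] = 1 XOR 0 = 1
  B[2] = 1 XOR 1 = 0
  B[3] = 0 XOR 0 = 0
  B[4] = 0 XOR 0 = 0
  B[5] = 0 XOR 1 = 1
  B[6] = 1 XOR 1 = 0
  B[7] = 0 XOR 0 = 0
  B[8] = 0 XOR 1 = 1
  B[9] = 1 XOR 1 = 0
  B[10] = 0 XOR 0 = 0
  B[11] = 0 XOR 1 = 1
  B[12] = 1 XOR 1 = 0
  B[13] = 0 XOR 1 = 1
  B[14] = 1 XOR 0 = 1
  B[15] = 1 XOR 0 = 1
= 1100010010010111 (50327 decimal)


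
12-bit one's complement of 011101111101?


Original: 011101111101
Invert all bits:
  bit 0: 0 → 1
  bit 1: 1 → 0
  bit 2: 1 → 0
  bit 3: 1 → 0
  bit 4: 0 → 1
  bit 5: 1 → 0
  bit 6: 1 → 0
  bit 7: 1 → 0
  bit 8: 1 → 0
  bit 9: 1 → 0
  bit 10: 0 → 1
  bit 11: 1 → 0
= 100010000010


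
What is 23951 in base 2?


Divide by 2 repeatedly:
23951 ÷ 2 = 11975 remainder 1
11975 ÷ 2 = 5987 remainder 1
5987 ÷ 2 = 2993 remainder 1
2993 ÷ 2 = 1496 remainder 1
1496 ÷ 2 = 748 remainder 0
748 ÷ 2 = 374 remainder 0
374 ÷ 2 = 187 remainder 0
187 ÷ 2 = 93 remainder 1
93 ÷ 2 = 46 remainder 1
46 ÷ 2 = 23 remainder 0
23 ÷ 2 = 11 remainder 1
11 ÷ 2 = 5 remainder 1
5 ÷ 2 = 2 remainder 1
2 ÷ 2 = 1 remainder 0
1 ÷ 2 = 0 remainder 1
Reading remainders bottom-up:
= 101110110001111


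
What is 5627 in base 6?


Divide by 6 repeatedly:
5627 ÷ 6 = 937 remainder 5
937 ÷ 6 = 156 remainder 1
156 ÷ 6 = 26 remainder 0
26 ÷ 6 = 4 remainder 2
4 ÷ 6 = 0 remainder 4
Reading remainders bottom-up:
= 42015


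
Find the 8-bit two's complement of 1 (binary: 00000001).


Original: 00000001
Step 1 - Invert all bits: 11111110
Step 2 - Add 1: 11111110 + 1
= 11111111 (represents -1)


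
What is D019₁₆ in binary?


Each hex digit → 4 binary bits:
  D = 1101
  0 = 0000
  1 = 0001
  9 = 1001
Concatenate: 1101 0000 0001 1001
= 1101000000011001


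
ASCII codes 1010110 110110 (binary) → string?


Codes (binary): 1010110 110110
Per-code ASCII lookup:
  1010110 = 86  (range 65-90: uppercase, 86 - 65 = 21) → 'V'
  110110 = 54  (range 48-57: digits, 54 - 48 = 6) → '6'
= 'V6'


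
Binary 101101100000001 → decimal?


Positional values:
Bit 0: 1 × 2^0 = 1
Bit 8: 1 × 2^8 = 256
Bit 9: 1 × 2^9 = 512
Bit 11: 1 × 2^11 = 2048
Bit 12: 1 × 2^12 = 4096
Bit 14: 1 × 2^14 = 16384
Sum = 1 + 256 + 512 + 2048 + 4096 + 16384
= 23297


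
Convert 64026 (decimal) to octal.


Divide by 8 repeatedly:
64026 ÷ 8 = 8003 remainder 2
8003 ÷ 8 = 1000 remainder 3
1000 ÷ 8 = 125 remainder 0
125 ÷ 8 = 15 remainder 5
15 ÷ 8 = 1 remainder 7
1 ÷ 8 = 0 remainder 1
Reading remainders bottom-up:
= 0o175032


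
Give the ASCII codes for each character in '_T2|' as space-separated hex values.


String: '_T2|'  (4 characters)
Per-character ASCII lookup:
  '_': special character: '_' = 95 → 0x5F
  'T': uppercase starts at 65: 'T' = 65 + 19 = 84 → 0x54
  '2': digits start at 48: '2' = 48 + 2 = 50 → 0x32
  '|': special character: '|' = 124 → 0x7C
= 0x5F 0x54 0x32 0x7C


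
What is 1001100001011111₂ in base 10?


Positional values:
Bit 0: 1 × 2^0 = 1
Bit 1: 1 × 2^1 = 2
Bit 2: 1 × 2^2 = 4
Bit 3: 1 × 2^3 = 8
Bit 4: 1 × 2^4 = 16
Bit 6: 1 × 2^6 = 64
Bit 11: 1 × 2^11 = 2048
Bit 12: 1 × 2^12 = 4096
Bit 15: 1 × 2^15 = 32768
Sum = 1 + 2 + 4 + 8 + 16 + 64 + 2048 + 4096 + 32768
= 39007


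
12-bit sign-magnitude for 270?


Sign bit: 0 (positive)
Magnitude: 270 = 00100001110
= 000100001110


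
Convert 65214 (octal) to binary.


Each octal digit → 3 binary bits:
  6 = 110
  5 = 101
  2 = 010
  1 = 001
  4 = 100
Concatenate: 110 101 010 001 100
= 110101010001100


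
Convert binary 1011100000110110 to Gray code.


Binary: 1011100000110110
Gray code: G = B XOR (B >> 1)
B >> 1 = 0101110000011011
1011100000110110 XOR 0101110000011011:
  1 XOR 0 = 1
  0 XOR 1 = 1
  1 XOR 0 = 1
  1 XOR 1 = 0
  1 XOR 1 = 0
  0 XOR 1 = 1
  0 XOR 0 = 0
  0 XOR 0 = 0
  0 XOR 0 = 0
  0 XOR 0 = 0
  1 XOR 0 = 1
  1 XOR 1 = 0
  0 XOR 1 = 1
  1 XOR 0 = 1
  1 XOR 1 = 0
  0 XOR 1 = 1
= 1110010000101101


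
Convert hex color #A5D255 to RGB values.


Hex: #A5D255
R = A5₁₆ = 165
G = D2₁₆ = 210
B = 55₁₆ = 85
= RGB(165, 210, 85)


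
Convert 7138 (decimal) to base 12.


Divide by 12 repeatedly:
7138 ÷ 12 = 594 remainder 10
594 ÷ 12 = 49 remainder 6
49 ÷ 12 = 4 remainder 1
4 ÷ 12 = 0 remainder 4
Reading remainders bottom-up:
= 416A


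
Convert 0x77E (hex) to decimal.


Positional values:
Position 0: E × 16^0 = 14 × 1 = 14
Position 1: 7 × 16^1 = 7 × 16 = 112
Position 2: 7 × 16^2 = 7 × 256 = 1792
Sum = 14 + 112 + 1792
= 1918


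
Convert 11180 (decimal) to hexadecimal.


Divide by 16 repeatedly:
11180 ÷ 16 = 698 remainder 12 (C)
698 ÷ 16 = 43 remainder 10 (A)
43 ÷ 16 = 2 remainder 11 (B)
2 ÷ 16 = 0 remainder 2 (2)
Reading remainders bottom-up:
= 0x2BAC


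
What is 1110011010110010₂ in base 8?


Group into 3-bit groups: 001110011010110010
  001 = 1
  110 = 6
  011 = 3
  010 = 2
  110 = 6
  010 = 2
= 0o163262


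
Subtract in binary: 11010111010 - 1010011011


Align and subtract column by column (LSB to MSB, borrowing when needed):
  11010111010
- 01010011011
  -----------
  col 0: (0 - 0 borrow-in) - 1 → borrow from next column: (0+2) - 1 = 1, borrow out 1
  col 1: (1 - 1 borrow-in) - 1 → borrow from next column: (0+2) - 1 = 1, borrow out 1
  col 2: (0 - 1 borrow-in) - 0 → borrow from next column: (-1+2) - 0 = 1, borrow out 1
  col 3: (1 - 1 borrow-in) - 1 → borrow from next column: (0+2) - 1 = 1, borrow out 1
  col 4: (1 - 1 borrow-in) - 1 → borrow from next column: (0+2) - 1 = 1, borrow out 1
  col 5: (1 - 1 borrow-in) - 0 → 0 - 0 = 0, borrow out 0
  col 6: (0 - 0 borrow-in) - 0 → 0 - 0 = 0, borrow out 0
  col 7: (1 - 0 borrow-in) - 1 → 1 - 1 = 0, borrow out 0
  col 8: (0 - 0 borrow-in) - 0 → 0 - 0 = 0, borrow out 0
  col 9: (1 - 0 borrow-in) - 1 → 1 - 1 = 0, borrow out 0
  col 10: (1 - 0 borrow-in) - 0 → 1 - 0 = 1, borrow out 0
Reading bits MSB→LSB: 10000011111
Strip leading zeros: 10000011111
= 10000011111


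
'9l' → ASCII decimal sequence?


String: '9l'  (2 characters)
Per-character ASCII lookup:
  '9': digits start at 48: '9' = 48 + 9 = 57
  'l': lowercase starts at 97: 'l' = 97 + 11 = 108
= 57 108


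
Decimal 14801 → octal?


Divide by 8 repeatedly:
14801 ÷ 8 = 1850 remainder 1
1850 ÷ 8 = 231 remainder 2
231 ÷ 8 = 28 remainder 7
28 ÷ 8 = 3 remainder 4
3 ÷ 8 = 0 remainder 3
Reading remainders bottom-up:
= 0o34721


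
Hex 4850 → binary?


Each hex digit → 4 binary bits:
  4 = 0100
  8 = 1000
  5 = 0101
  0 = 0000
Concatenate: 0100 1000 0101 0000
= 0100100001010000


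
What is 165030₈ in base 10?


Positional values:
Position 0: 0 × 8^0 = 0
Position 1: 3 × 8^1 = 24
Position 2: 0 × 8^2 = 0
Position 3: 5 × 8^3 = 2560
Position 4: 6 × 8^4 = 24576
Position 5: 1 × 8^5 = 32768
Sum = 0 + 24 + 0 + 2560 + 24576 + 32768
= 59928


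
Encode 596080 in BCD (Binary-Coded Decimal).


Each digit → 4-bit binary:
  5 → 0101
  9 → 1001
  6 → 0110
  0 → 0000
  8 → 1000
  0 → 0000
= 0101 1001 0110 0000 1000 0000


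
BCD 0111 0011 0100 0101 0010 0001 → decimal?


Each 4-bit group → digit:
  0111 → 7
  0011 → 3
  0100 → 4
  0101 → 5
  0010 → 2
  0001 → 1
= 734521


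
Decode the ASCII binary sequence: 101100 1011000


Codes (binary): 101100 1011000
Per-code ASCII lookup:
  101100 = 44  (special character) → ','
  1011000 = 88  (range 65-90: uppercase, 88 - 65 = 23) → 'X'
= ',X'


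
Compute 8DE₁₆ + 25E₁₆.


Align and add column by column (LSB to MSB, each column mod 16 with carry):
  08DE
+ 025E
  ----
  col 0: E(14) + E(14) + 0 (carry in) = 28 → C(12), carry out 1
  col 1: D(13) + 5(5) + 1 (carry in) = 19 → 3(3), carry out 1
  col 2: 8(8) + 2(2) + 1 (carry in) = 11 → B(11), carry out 0
  col 3: 0(0) + 0(0) + 0 (carry in) = 0 → 0(0), carry out 0
Reading digits MSB→LSB: 0B3C
Strip leading zeros: B3C
= 0xB3C


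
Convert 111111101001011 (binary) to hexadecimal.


Group into 4-bit nibbles: 0111111101001011
  0111 = 7
  1111 = F
  0100 = 4
  1011 = B
= 0x7F4B


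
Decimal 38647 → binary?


Divide by 2 repeatedly:
38647 ÷ 2 = 19323 remainder 1
19323 ÷ 2 = 9661 remainder 1
9661 ÷ 2 = 4830 remainder 1
4830 ÷ 2 = 2415 remainder 0
2415 ÷ 2 = 1207 remainder 1
1207 ÷ 2 = 603 remainder 1
603 ÷ 2 = 301 remainder 1
301 ÷ 2 = 150 remainder 1
150 ÷ 2 = 75 remainder 0
75 ÷ 2 = 37 remainder 1
37 ÷ 2 = 18 remainder 1
18 ÷ 2 = 9 remainder 0
9 ÷ 2 = 4 remainder 1
4 ÷ 2 = 2 remainder 0
2 ÷ 2 = 1 remainder 0
1 ÷ 2 = 0 remainder 1
Reading remainders bottom-up:
= 1001011011110111


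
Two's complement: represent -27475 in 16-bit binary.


Original: 0110101101010011
Step 1 - Invert all bits: 1001010010101100
Step 2 - Add 1: 1001010010101100 + 1
= 1001010010101101 (represents -27475)


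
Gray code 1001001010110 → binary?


Gray code: 1001001010110
MSB stays the same: 1
Each subsequent bit = prev_binary XOR current_gray:
  B[1] = 1 XOR 0 = 1
  B[2] = 1 XOR 0 = 1
  B[3] = 1 XOR 1 = 0
  B[4] = 0 XOR 0 = 0
  B[5] = 0 XOR 0 = 0
  B[6] = 0 XOR 1 = 1
  B[7] = 1 XOR 0 = 1
  B[8] = 1 XOR 1 = 0
  B[9] = 0 XOR 0 = 0
  B[10] = 0 XOR 1 = 1
  B[11] = 1 XOR 1 = 0
  B[12] = 0 XOR 0 = 0
= 1110001100100 (7268 decimal)


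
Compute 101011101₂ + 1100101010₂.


Align and add column by column (LSB to MSB, carry propagating):
  00101011101
+ 01100101010
  -----------
  col 0: 1 + 0 + 0 (carry in) = 1 → bit 1, carry out 0
  col 1: 0 + 1 + 0 (carry in) = 1 → bit 1, carry out 0
  col 2: 1 + 0 + 0 (carry in) = 1 → bit 1, carry out 0
  col 3: 1 + 1 + 0 (carry in) = 2 → bit 0, carry out 1
  col 4: 1 + 0 + 1 (carry in) = 2 → bit 0, carry out 1
  col 5: 0 + 1 + 1 (carry in) = 2 → bit 0, carry out 1
  col 6: 1 + 0 + 1 (carry in) = 2 → bit 0, carry out 1
  col 7: 0 + 0 + 1 (carry in) = 1 → bit 1, carry out 0
  col 8: 1 + 1 + 0 (carry in) = 2 → bit 0, carry out 1
  col 9: 0 + 1 + 1 (carry in) = 2 → bit 0, carry out 1
  col 10: 0 + 0 + 1 (carry in) = 1 → bit 1, carry out 0
Reading bits MSB→LSB: 10010000111
Strip leading zeros: 10010000111
= 10010000111


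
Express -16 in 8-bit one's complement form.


Original: 00010000
Invert all bits:
  bit 0: 0 → 1
  bit 1: 0 → 1
  bit 2: 0 → 1
  bit 3: 1 → 0
  bit 4: 0 → 1
  bit 5: 0 → 1
  bit 6: 0 → 1
  bit 7: 0 → 1
= 11101111


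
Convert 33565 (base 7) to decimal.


Positional values (base 7):
  5 × 7^0 = 5 × 1 = 5
  6 × 7^1 = 6 × 7 = 42
  5 × 7^2 = 5 × 49 = 245
  3 × 7^3 = 3 × 343 = 1029
  3 × 7^4 = 3 × 2401 = 7203
Sum = 5 + 42 + 245 + 1029 + 7203
= 8524


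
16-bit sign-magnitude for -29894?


Sign bit: 1 (negative)
Magnitude: 29894 = 111010011000110
= 1111010011000110


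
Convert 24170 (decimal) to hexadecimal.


Divide by 16 repeatedly:
24170 ÷ 16 = 1510 remainder 10 (A)
1510 ÷ 16 = 94 remainder 6 (6)
94 ÷ 16 = 5 remainder 14 (E)
5 ÷ 16 = 0 remainder 5 (5)
Reading remainders bottom-up:
= 0x5E6A


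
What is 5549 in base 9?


Divide by 9 repeatedly:
5549 ÷ 9 = 616 remainder 5
616 ÷ 9 = 68 remainder 4
68 ÷ 9 = 7 remainder 5
7 ÷ 9 = 0 remainder 7
Reading remainders bottom-up:
= 7545


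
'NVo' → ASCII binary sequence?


String: 'NVo'  (3 characters)
Per-character ASCII lookup:
  'N': uppercase starts at 65: 'N' = 65 + 13 = 78 → 1001110
  'V': uppercase starts at 65: 'V' = 65 + 21 = 86 → 1010110
  'o': lowercase starts at 97: 'o' = 97 + 14 = 111 → 1101111
= 1001110 1010110 1101111


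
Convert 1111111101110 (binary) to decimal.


Positional values:
Bit 1: 1 × 2^1 = 2
Bit 2: 1 × 2^2 = 4
Bit 3: 1 × 2^3 = 8
Bit 5: 1 × 2^5 = 32
Bit 6: 1 × 2^6 = 64
Bit 7: 1 × 2^7 = 128
Bit 8: 1 × 2^8 = 256
Bit 9: 1 × 2^9 = 512
Bit 10: 1 × 2^10 = 1024
Bit 11: 1 × 2^11 = 2048
Bit 12: 1 × 2^12 = 4096
Sum = 2 + 4 + 8 + 32 + 64 + 128 + 256 + 512 + 1024 + 2048 + 4096
= 8174


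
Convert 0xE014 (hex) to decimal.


Positional values:
Position 0: 4 × 16^0 = 4 × 1 = 4
Position 1: 1 × 16^1 = 1 × 16 = 16
Position 2: 0 × 16^2 = 0 × 256 = 0
Position 3: E × 16^3 = 14 × 4096 = 57344
Sum = 4 + 16 + 0 + 57344
= 57364


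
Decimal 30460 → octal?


Divide by 8 repeatedly:
30460 ÷ 8 = 3807 remainder 4
3807 ÷ 8 = 475 remainder 7
475 ÷ 8 = 59 remainder 3
59 ÷ 8 = 7 remainder 3
7 ÷ 8 = 0 remainder 7
Reading remainders bottom-up:
= 0o73374


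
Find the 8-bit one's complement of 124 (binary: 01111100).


Original: 01111100
Invert all bits:
  bit 0: 0 → 1
  bit 1: 1 → 0
  bit 2: 1 → 0
  bit 3: 1 → 0
  bit 4: 1 → 0
  bit 5: 1 → 0
  bit 6: 0 → 1
  bit 7: 0 → 1
= 10000011


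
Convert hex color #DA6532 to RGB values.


Hex: #DA6532
R = DA₁₆ = 218
G = 65₁₆ = 101
B = 32₁₆ = 50
= RGB(218, 101, 50)


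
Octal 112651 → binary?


Each octal digit → 3 binary bits:
  1 = 001
  1 = 001
  2 = 010
  6 = 110
  5 = 101
  1 = 001
Concatenate: 001 001 010 110 101 001
= 001001010110101001


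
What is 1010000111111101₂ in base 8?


Group into 3-bit groups: 001010000111111101
  001 = 1
  010 = 2
  000 = 0
  111 = 7
  111 = 7
  101 = 5
= 0o120775


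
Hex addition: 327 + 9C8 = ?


Align and add column by column (LSB to MSB, each column mod 16 with carry):
  0327
+ 09C8
  ----
  col 0: 7(7) + 8(8) + 0 (carry in) = 15 → F(15), carry out 0
  col 1: 2(2) + C(12) + 0 (carry in) = 14 → E(14), carry out 0
  col 2: 3(3) + 9(9) + 0 (carry in) = 12 → C(12), carry out 0
  col 3: 0(0) + 0(0) + 0 (carry in) = 0 → 0(0), carry out 0
Reading digits MSB→LSB: 0CEF
Strip leading zeros: CEF
= 0xCEF


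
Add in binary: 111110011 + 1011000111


Align and add column by column (LSB to MSB, carry propagating):
  00111110011
+ 01011000111
  -----------
  col 0: 1 + 1 + 0 (carry in) = 2 → bit 0, carry out 1
  col 1: 1 + 1 + 1 (carry in) = 3 → bit 1, carry out 1
  col 2: 0 + 1 + 1 (carry in) = 2 → bit 0, carry out 1
  col 3: 0 + 0 + 1 (carry in) = 1 → bit 1, carry out 0
  col 4: 1 + 0 + 0 (carry in) = 1 → bit 1, carry out 0
  col 5: 1 + 0 + 0 (carry in) = 1 → bit 1, carry out 0
  col 6: 1 + 1 + 0 (carry in) = 2 → bit 0, carry out 1
  col 7: 1 + 1 + 1 (carry in) = 3 → bit 1, carry out 1
  col 8: 1 + 0 + 1 (carry in) = 2 → bit 0, carry out 1
  col 9: 0 + 1 + 1 (carry in) = 2 → bit 0, carry out 1
  col 10: 0 + 0 + 1 (carry in) = 1 → bit 1, carry out 0
Reading bits MSB→LSB: 10010111010
Strip leading zeros: 10010111010
= 10010111010


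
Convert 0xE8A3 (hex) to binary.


Each hex digit → 4 binary bits:
  E = 1110
  8 = 1000
  A = 1010
  3 = 0011
Concatenate: 1110 1000 1010 0011
= 1110100010100011


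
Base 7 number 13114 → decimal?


Positional values (base 7):
  4 × 7^0 = 4 × 1 = 4
  1 × 7^1 = 1 × 7 = 7
  1 × 7^2 = 1 × 49 = 49
  3 × 7^3 = 3 × 343 = 1029
  1 × 7^4 = 1 × 2401 = 2401
Sum = 4 + 7 + 49 + 1029 + 2401
= 3490


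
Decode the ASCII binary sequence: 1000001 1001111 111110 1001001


Codes (binary): 1000001 1001111 111110 1001001
Per-code ASCII lookup:
  1000001 = 65  (range 65-90: uppercase, 65 - 65 = 0) → 'A'
  1001111 = 79  (range 65-90: uppercase, 79 - 65 = 14) → 'O'
  111110 = 62  (special character) → '>'
  1001001 = 73  (range 65-90: uppercase, 73 - 65 = 8) → 'I'
= 'AO>I'


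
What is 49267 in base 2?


Divide by 2 repeatedly:
49267 ÷ 2 = 24633 remainder 1
24633 ÷ 2 = 12316 remainder 1
12316 ÷ 2 = 6158 remainder 0
6158 ÷ 2 = 3079 remainder 0
3079 ÷ 2 = 1539 remainder 1
1539 ÷ 2 = 769 remainder 1
769 ÷ 2 = 384 remainder 1
384 ÷ 2 = 192 remainder 0
192 ÷ 2 = 96 remainder 0
96 ÷ 2 = 48 remainder 0
48 ÷ 2 = 24 remainder 0
24 ÷ 2 = 12 remainder 0
12 ÷ 2 = 6 remainder 0
6 ÷ 2 = 3 remainder 0
3 ÷ 2 = 1 remainder 1
1 ÷ 2 = 0 remainder 1
Reading remainders bottom-up:
= 1100000001110011


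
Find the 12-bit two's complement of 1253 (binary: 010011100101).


Original: 010011100101
Step 1 - Invert all bits: 101100011010
Step 2 - Add 1: 101100011010 + 1
= 101100011011 (represents -1253)


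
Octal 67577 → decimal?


Positional values:
Position 0: 7 × 8^0 = 7
Position 1: 7 × 8^1 = 56
Position 2: 5 × 8^2 = 320
Position 3: 7 × 8^3 = 3584
Position 4: 6 × 8^4 = 24576
Sum = 7 + 56 + 320 + 3584 + 24576
= 28543


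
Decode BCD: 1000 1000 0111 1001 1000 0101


Each 4-bit group → digit:
  1000 → 8
  1000 → 8
  0111 → 7
  1001 → 9
  1000 → 8
  0101 → 5
= 887985


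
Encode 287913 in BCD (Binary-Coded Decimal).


Each digit → 4-bit binary:
  2 → 0010
  8 → 1000
  7 → 0111
  9 → 1001
  1 → 0001
  3 → 0011
= 0010 1000 0111 1001 0001 0011


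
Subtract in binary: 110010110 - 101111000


Align and subtract column by column (LSB to MSB, borrowing when needed):
  110010110
- 101111000
  ---------
  col 0: (0 - 0 borrow-in) - 0 → 0 - 0 = 0, borrow out 0
  col 1: (1 - 0 borrow-in) - 0 → 1 - 0 = 1, borrow out 0
  col 2: (1 - 0 borrow-in) - 0 → 1 - 0 = 1, borrow out 0
  col 3: (0 - 0 borrow-in) - 1 → borrow from next column: (0+2) - 1 = 1, borrow out 1
  col 4: (1 - 1 borrow-in) - 1 → borrow from next column: (0+2) - 1 = 1, borrow out 1
  col 5: (0 - 1 borrow-in) - 1 → borrow from next column: (-1+2) - 1 = 0, borrow out 1
  col 6: (0 - 1 borrow-in) - 1 → borrow from next column: (-1+2) - 1 = 0, borrow out 1
  col 7: (1 - 1 borrow-in) - 0 → 0 - 0 = 0, borrow out 0
  col 8: (1 - 0 borrow-in) - 1 → 1 - 1 = 0, borrow out 0
Reading bits MSB→LSB: 000011110
Strip leading zeros: 11110
= 11110


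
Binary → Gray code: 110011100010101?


Binary: 110011100010101
Gray code: G = B XOR (B >> 1)
B >> 1 = 011001110001010
110011100010101 XOR 011001110001010:
  1 XOR 0 = 1
  1 XOR 1 = 0
  0 XOR 1 = 1
  0 XOR 0 = 0
  1 XOR 0 = 1
  1 XOR 1 = 0
  1 XOR 1 = 0
  0 XOR 1 = 1
  0 XOR 0 = 0
  0 XOR 0 = 0
  1 XOR 0 = 1
  0 XOR 1 = 1
  1 XOR 0 = 1
  0 XOR 1 = 1
  1 XOR 0 = 1
= 101010010011111


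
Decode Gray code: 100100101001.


Gray code: 100100101001
MSB stays the same: 1
Each subsequent bit = prev_binary XOR current_gray:
  B[1] = 1 XOR 0 = 1
  B[2] = 1 XOR 0 = 1
  B[3] = 1 XOR 1 = 0
  B[4] = 0 XOR 0 = 0
  B[5] = 0 XOR 0 = 0
  B[6] = 0 XOR 1 = 1
  B[7] = 1 XOR 0 = 1
  B[8] = 1 XOR 1 = 0
  B[9] = 0 XOR 0 = 0
  B[10] = 0 XOR 0 = 0
  B[11] = 0 XOR 1 = 1
= 111000110001 (3633 decimal)


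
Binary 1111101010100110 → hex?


Group into 4-bit nibbles: 1111101010100110
  1111 = F
  1010 = A
  1010 = A
  0110 = 6
= 0xFAA6


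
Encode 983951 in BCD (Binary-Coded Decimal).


Each digit → 4-bit binary:
  9 → 1001
  8 → 1000
  3 → 0011
  9 → 1001
  5 → 0101
  1 → 0001
= 1001 1000 0011 1001 0101 0001


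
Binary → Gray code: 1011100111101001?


Binary: 1011100111101001
Gray code: G = B XOR (B >> 1)
B >> 1 = 0101110011110100
1011100111101001 XOR 0101110011110100:
  1 XOR 0 = 1
  0 XOR 1 = 1
  1 XOR 0 = 1
  1 XOR 1 = 0
  1 XOR 1 = 0
  0 XOR 1 = 1
  0 XOR 0 = 0
  1 XOR 0 = 1
  1 XOR 1 = 0
  1 XOR 1 = 0
  1 XOR 1 = 0
  0 XOR 1 = 1
  1 XOR 0 = 1
  0 XOR 1 = 1
  0 XOR 0 = 0
  1 XOR 0 = 1
= 1110010100011101


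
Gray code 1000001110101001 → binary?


Gray code: 1000001110101001
MSB stays the same: 1
Each subsequent bit = prev_binary XOR current_gray:
  B[1] = 1 XOR 0 = 1
  B[2] = 1 XOR 0 = 1
  B[3] = 1 XOR 0 = 1
  B[4] = 1 XOR 0 = 1
  B[5] = 1 XOR 0 = 1
  B[6] = 1 XOR 1 = 0
  B[7] = 0 XOR 1 = 1
  B[8] = 1 XOR 1 = 0
  B[9] = 0 XOR 0 = 0
  B[10] = 0 XOR 1 = 1
  B[11] = 1 XOR 0 = 1
  B[12] = 1 XOR 1 = 0
  B[13] = 0 XOR 0 = 0
  B[14] = 0 XOR 0 = 0
  B[15] = 0 XOR 1 = 1
= 1111110100110001 (64817 decimal)


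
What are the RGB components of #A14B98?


Hex: #A14B98
R = A1₁₆ = 161
G = 4B₁₆ = 75
B = 98₁₆ = 152
= RGB(161, 75, 152)


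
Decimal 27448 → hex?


Divide by 16 repeatedly:
27448 ÷ 16 = 1715 remainder 8 (8)
1715 ÷ 16 = 107 remainder 3 (3)
107 ÷ 16 = 6 remainder 11 (B)
6 ÷ 16 = 0 remainder 6 (6)
Reading remainders bottom-up:
= 0x6B38


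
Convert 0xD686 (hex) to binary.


Each hex digit → 4 binary bits:
  D = 1101
  6 = 0110
  8 = 1000
  6 = 0110
Concatenate: 1101 0110 1000 0110
= 1101011010000110


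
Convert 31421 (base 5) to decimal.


Positional values (base 5):
  1 × 5^0 = 1 × 1 = 1
  2 × 5^1 = 2 × 5 = 10
  4 × 5^2 = 4 × 25 = 100
  1 × 5^3 = 1 × 125 = 125
  3 × 5^4 = 3 × 625 = 1875
Sum = 1 + 10 + 100 + 125 + 1875
= 2111


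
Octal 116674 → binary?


Each octal digit → 3 binary bits:
  1 = 001
  1 = 001
  6 = 110
  6 = 110
  7 = 111
  4 = 100
Concatenate: 001 001 110 110 111 100
= 001001110110111100


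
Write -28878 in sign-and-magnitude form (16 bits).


Sign bit: 1 (negative)
Magnitude: 28878 = 111000011001110
= 1111000011001110


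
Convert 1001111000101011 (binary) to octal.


Group into 3-bit groups: 001001111000101011
  001 = 1
  001 = 1
  111 = 7
  000 = 0
  101 = 5
  011 = 3
= 0o117053


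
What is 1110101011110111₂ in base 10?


Positional values:
Bit 0: 1 × 2^0 = 1
Bit 1: 1 × 2^1 = 2
Bit 2: 1 × 2^2 = 4
Bit 4: 1 × 2^4 = 16
Bit 5: 1 × 2^5 = 32
Bit 6: 1 × 2^6 = 64
Bit 7: 1 × 2^7 = 128
Bit 9: 1 × 2^9 = 512
Bit 11: 1 × 2^11 = 2048
Bit 13: 1 × 2^13 = 8192
Bit 14: 1 × 2^14 = 16384
Bit 15: 1 × 2^15 = 32768
Sum = 1 + 2 + 4 + 16 + 32 + 64 + 128 + 512 + 2048 + 8192 + 16384 + 32768
= 60151


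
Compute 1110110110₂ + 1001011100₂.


Align and add column by column (LSB to MSB, carry propagating):
  01110110110
+ 01001011100
  -----------
  col 0: 0 + 0 + 0 (carry in) = 0 → bit 0, carry out 0
  col 1: 1 + 0 + 0 (carry in) = 1 → bit 1, carry out 0
  col 2: 1 + 1 + 0 (carry in) = 2 → bit 0, carry out 1
  col 3: 0 + 1 + 1 (carry in) = 2 → bit 0, carry out 1
  col 4: 1 + 1 + 1 (carry in) = 3 → bit 1, carry out 1
  col 5: 1 + 0 + 1 (carry in) = 2 → bit 0, carry out 1
  col 6: 0 + 1 + 1 (carry in) = 2 → bit 0, carry out 1
  col 7: 1 + 0 + 1 (carry in) = 2 → bit 0, carry out 1
  col 8: 1 + 0 + 1 (carry in) = 2 → bit 0, carry out 1
  col 9: 1 + 1 + 1 (carry in) = 3 → bit 1, carry out 1
  col 10: 0 + 0 + 1 (carry in) = 1 → bit 1, carry out 0
Reading bits MSB→LSB: 11000010010
Strip leading zeros: 11000010010
= 11000010010


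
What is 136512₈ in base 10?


Positional values:
Position 0: 2 × 8^0 = 2
Position 1: 1 × 8^1 = 8
Position 2: 5 × 8^2 = 320
Position 3: 6 × 8^3 = 3072
Position 4: 3 × 8^4 = 12288
Position 5: 1 × 8^5 = 32768
Sum = 2 + 8 + 320 + 3072 + 12288 + 32768
= 48458


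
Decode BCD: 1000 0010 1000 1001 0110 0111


Each 4-bit group → digit:
  1000 → 8
  0010 → 2
  1000 → 8
  1001 → 9
  0110 → 6
  0111 → 7
= 828967


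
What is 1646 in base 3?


Divide by 3 repeatedly:
1646 ÷ 3 = 548 remainder 2
548 ÷ 3 = 182 remainder 2
182 ÷ 3 = 60 remainder 2
60 ÷ 3 = 20 remainder 0
20 ÷ 3 = 6 remainder 2
6 ÷ 3 = 2 remainder 0
2 ÷ 3 = 0 remainder 2
Reading remainders bottom-up:
= 2020222


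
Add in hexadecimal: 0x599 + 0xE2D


Align and add column by column (LSB to MSB, each column mod 16 with carry):
  0599
+ 0E2D
  ----
  col 0: 9(9) + D(13) + 0 (carry in) = 22 → 6(6), carry out 1
  col 1: 9(9) + 2(2) + 1 (carry in) = 12 → C(12), carry out 0
  col 2: 5(5) + E(14) + 0 (carry in) = 19 → 3(3), carry out 1
  col 3: 0(0) + 0(0) + 1 (carry in) = 1 → 1(1), carry out 0
Reading digits MSB→LSB: 13C6
Strip leading zeros: 13C6
= 0x13C6


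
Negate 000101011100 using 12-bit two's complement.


Original: 000101011100
Step 1 - Invert all bits: 111010100011
Step 2 - Add 1: 111010100011 + 1
= 111010100100 (represents -348)


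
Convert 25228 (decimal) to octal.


Divide by 8 repeatedly:
25228 ÷ 8 = 3153 remainder 4
3153 ÷ 8 = 394 remainder 1
394 ÷ 8 = 49 remainder 2
49 ÷ 8 = 6 remainder 1
6 ÷ 8 = 0 remainder 6
Reading remainders bottom-up:
= 0o61214


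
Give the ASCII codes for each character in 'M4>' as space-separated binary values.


String: 'M4>'  (3 characters)
Per-character ASCII lookup:
  'M': uppercase starts at 65: 'M' = 65 + 12 = 77 → 1001101
  '4': digits start at 48: '4' = 48 + 4 = 52 → 110100
  '>': special character: '>' = 62 → 111110
= 1001101 110100 111110


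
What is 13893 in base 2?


Divide by 2 repeatedly:
13893 ÷ 2 = 6946 remainder 1
6946 ÷ 2 = 3473 remainder 0
3473 ÷ 2 = 1736 remainder 1
1736 ÷ 2 = 868 remainder 0
868 ÷ 2 = 434 remainder 0
434 ÷ 2 = 217 remainder 0
217 ÷ 2 = 108 remainder 1
108 ÷ 2 = 54 remainder 0
54 ÷ 2 = 27 remainder 0
27 ÷ 2 = 13 remainder 1
13 ÷ 2 = 6 remainder 1
6 ÷ 2 = 3 remainder 0
3 ÷ 2 = 1 remainder 1
1 ÷ 2 = 0 remainder 1
Reading remainders bottom-up:
= 11011001000101


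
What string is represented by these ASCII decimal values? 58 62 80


Codes (decimal): 58 62 80
Per-code ASCII lookup:
  58  (special character) → ':'
  62  (special character) → '>'
  80  (range 65-90: uppercase, 80 - 65 = 15) → 'P'
= ':>P'


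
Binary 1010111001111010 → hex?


Group into 4-bit nibbles: 1010111001111010
  1010 = A
  1110 = E
  0111 = 7
  1010 = A
= 0xAE7A


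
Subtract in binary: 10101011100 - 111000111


Align and subtract column by column (LSB to MSB, borrowing when needed):
  10101011100
- 00111000111
  -----------
  col 0: (0 - 0 borrow-in) - 1 → borrow from next column: (0+2) - 1 = 1, borrow out 1
  col 1: (0 - 1 borrow-in) - 1 → borrow from next column: (-1+2) - 1 = 0, borrow out 1
  col 2: (1 - 1 borrow-in) - 1 → borrow from next column: (0+2) - 1 = 1, borrow out 1
  col 3: (1 - 1 borrow-in) - 0 → 0 - 0 = 0, borrow out 0
  col 4: (1 - 0 borrow-in) - 0 → 1 - 0 = 1, borrow out 0
  col 5: (0 - 0 borrow-in) - 0 → 0 - 0 = 0, borrow out 0
  col 6: (1 - 0 borrow-in) - 1 → 1 - 1 = 0, borrow out 0
  col 7: (0 - 0 borrow-in) - 1 → borrow from next column: (0+2) - 1 = 1, borrow out 1
  col 8: (1 - 1 borrow-in) - 1 → borrow from next column: (0+2) - 1 = 1, borrow out 1
  col 9: (0 - 1 borrow-in) - 0 → borrow from next column: (-1+2) - 0 = 1, borrow out 1
  col 10: (1 - 1 borrow-in) - 0 → 0 - 0 = 0, borrow out 0
Reading bits MSB→LSB: 01110010101
Strip leading zeros: 1110010101
= 1110010101


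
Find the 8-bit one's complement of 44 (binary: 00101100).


Original: 00101100
Invert all bits:
  bit 0: 0 → 1
  bit 1: 0 → 1
  bit 2: 1 → 0
  bit 3: 0 → 1
  bit 4: 1 → 0
  bit 5: 1 → 0
  bit 6: 0 → 1
  bit 7: 0 → 1
= 11010011


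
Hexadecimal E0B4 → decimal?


Positional values:
Position 0: 4 × 16^0 = 4 × 1 = 4
Position 1: B × 16^1 = 11 × 16 = 176
Position 2: 0 × 16^2 = 0 × 256 = 0
Position 3: E × 16^3 = 14 × 4096 = 57344
Sum = 4 + 176 + 0 + 57344
= 57524


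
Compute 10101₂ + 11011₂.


Align and add column by column (LSB to MSB, carry propagating):
  010101
+ 011011
  ------
  col 0: 1 + 1 + 0 (carry in) = 2 → bit 0, carry out 1
  col 1: 0 + 1 + 1 (carry in) = 2 → bit 0, carry out 1
  col 2: 1 + 0 + 1 (carry in) = 2 → bit 0, carry out 1
  col 3: 0 + 1 + 1 (carry in) = 2 → bit 0, carry out 1
  col 4: 1 + 1 + 1 (carry in) = 3 → bit 1, carry out 1
  col 5: 0 + 0 + 1 (carry in) = 1 → bit 1, carry out 0
Reading bits MSB→LSB: 110000
Strip leading zeros: 110000
= 110000


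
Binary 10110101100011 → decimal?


Positional values:
Bit 0: 1 × 2^0 = 1
Bit 1: 1 × 2^1 = 2
Bit 5: 1 × 2^5 = 32
Bit 6: 1 × 2^6 = 64
Bit 8: 1 × 2^8 = 256
Bit 10: 1 × 2^10 = 1024
Bit 11: 1 × 2^11 = 2048
Bit 13: 1 × 2^13 = 8192
Sum = 1 + 2 + 32 + 64 + 256 + 1024 + 2048 + 8192
= 11619


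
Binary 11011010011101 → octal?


Group into 3-bit groups: 011011010011101
  011 = 3
  011 = 3
  010 = 2
  011 = 3
  101 = 5
= 0o33235


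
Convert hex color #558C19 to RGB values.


Hex: #558C19
R = 55₁₆ = 85
G = 8C₁₆ = 140
B = 19₁₆ = 25
= RGB(85, 140, 25)


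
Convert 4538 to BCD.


Each digit → 4-bit binary:
  4 → 0100
  5 → 0101
  3 → 0011
  8 → 1000
= 0100 0101 0011 1000


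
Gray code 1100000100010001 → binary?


Gray code: 1100000100010001
MSB stays the same: 1
Each subsequent bit = prev_binary XOR current_gray:
  B[1] = 1 XOR 1 = 0
  B[2] = 0 XOR 0 = 0
  B[3] = 0 XOR 0 = 0
  B[4] = 0 XOR 0 = 0
  B[5] = 0 XOR 0 = 0
  B[6] = 0 XOR 0 = 0
  B[7] = 0 XOR 1 = 1
  B[8] = 1 XOR 0 = 1
  B[9] = 1 XOR 0 = 1
  B[10] = 1 XOR 0 = 1
  B[11] = 1 XOR 1 = 0
  B[12] = 0 XOR 0 = 0
  B[13] = 0 XOR 0 = 0
  B[14] = 0 XOR 0 = 0
  B[15] = 0 XOR 1 = 1
= 1000000111100001 (33249 decimal)


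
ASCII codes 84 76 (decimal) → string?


Codes (decimal): 84 76
Per-code ASCII lookup:
  84  (range 65-90: uppercase, 84 - 65 = 19) → 'T'
  76  (range 65-90: uppercase, 76 - 65 = 11) → 'L'
= 'TL'


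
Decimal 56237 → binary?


Divide by 2 repeatedly:
56237 ÷ 2 = 28118 remainder 1
28118 ÷ 2 = 14059 remainder 0
14059 ÷ 2 = 7029 remainder 1
7029 ÷ 2 = 3514 remainder 1
3514 ÷ 2 = 1757 remainder 0
1757 ÷ 2 = 878 remainder 1
878 ÷ 2 = 439 remainder 0
439 ÷ 2 = 219 remainder 1
219 ÷ 2 = 109 remainder 1
109 ÷ 2 = 54 remainder 1
54 ÷ 2 = 27 remainder 0
27 ÷ 2 = 13 remainder 1
13 ÷ 2 = 6 remainder 1
6 ÷ 2 = 3 remainder 0
3 ÷ 2 = 1 remainder 1
1 ÷ 2 = 0 remainder 1
Reading remainders bottom-up:
= 1101101110101101


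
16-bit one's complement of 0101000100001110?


Original: 0101000100001110
Invert all bits:
  bit 0: 0 → 1
  bit 1: 1 → 0
  bit 2: 0 → 1
  bit 3: 1 → 0
  bit 4: 0 → 1
  bit 5: 0 → 1
  bit 6: 0 → 1
  bit 7: 1 → 0
  bit 8: 0 → 1
  bit 9: 0 → 1
  bit 10: 0 → 1
  bit 11: 0 → 1
  bit 12: 1 → 0
  bit 13: 1 → 0
  bit 14: 1 → 0
  bit 15: 0 → 1
= 1010111011110001


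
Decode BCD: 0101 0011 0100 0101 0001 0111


Each 4-bit group → digit:
  0101 → 5
  0011 → 3
  0100 → 4
  0101 → 5
  0001 → 1
  0111 → 7
= 534517


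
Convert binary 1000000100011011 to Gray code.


Binary: 1000000100011011
Gray code: G = B XOR (B >> 1)
B >> 1 = 0100000010001101
1000000100011011 XOR 0100000010001101:
  1 XOR 0 = 1
  0 XOR 1 = 1
  0 XOR 0 = 0
  0 XOR 0 = 0
  0 XOR 0 = 0
  0 XOR 0 = 0
  0 XOR 0 = 0
  1 XOR 0 = 1
  0 XOR 1 = 1
  0 XOR 0 = 0
  0 XOR 0 = 0
  1 XOR 0 = 1
  1 XOR 1 = 0
  0 XOR 1 = 1
  1 XOR 0 = 1
  1 XOR 1 = 0
= 1100000110010110


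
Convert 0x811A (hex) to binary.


Each hex digit → 4 binary bits:
  8 = 1000
  1 = 0001
  1 = 0001
  A = 1010
Concatenate: 1000 0001 0001 1010
= 1000000100011010


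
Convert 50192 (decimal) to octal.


Divide by 8 repeatedly:
50192 ÷ 8 = 6274 remainder 0
6274 ÷ 8 = 784 remainder 2
784 ÷ 8 = 98 remainder 0
98 ÷ 8 = 12 remainder 2
12 ÷ 8 = 1 remainder 4
1 ÷ 8 = 0 remainder 1
Reading remainders bottom-up:
= 0o142020


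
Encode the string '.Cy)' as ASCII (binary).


String: '.Cy)'  (4 characters)
Per-character ASCII lookup:
  '.': special character: '.' = 46 → 101110
  'C': uppercase starts at 65: 'C' = 65 + 2 = 67 → 1000011
  'y': lowercase starts at 97: 'y' = 97 + 24 = 121 → 1111001
  ')': special character: ')' = 41 → 101001
= 101110 1000011 1111001 101001


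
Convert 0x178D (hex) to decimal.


Positional values:
Position 0: D × 16^0 = 13 × 1 = 13
Position 1: 8 × 16^1 = 8 × 16 = 128
Position 2: 7 × 16^2 = 7 × 256 = 1792
Position 3: 1 × 16^3 = 1 × 4096 = 4096
Sum = 13 + 128 + 1792 + 4096
= 6029


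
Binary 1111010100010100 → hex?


Group into 4-bit nibbles: 1111010100010100
  1111 = F
  0101 = 5
  0001 = 1
  0100 = 4
= 0xF514


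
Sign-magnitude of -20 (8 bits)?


Sign bit: 1 (negative)
Magnitude: 20 = 0010100
= 10010100


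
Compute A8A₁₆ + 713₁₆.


Align and add column by column (LSB to MSB, each column mod 16 with carry):
  0A8A
+ 0713
  ----
  col 0: A(10) + 3(3) + 0 (carry in) = 13 → D(13), carry out 0
  col 1: 8(8) + 1(1) + 0 (carry in) = 9 → 9(9), carry out 0
  col 2: A(10) + 7(7) + 0 (carry in) = 17 → 1(1), carry out 1
  col 3: 0(0) + 0(0) + 1 (carry in) = 1 → 1(1), carry out 0
Reading digits MSB→LSB: 119D
Strip leading zeros: 119D
= 0x119D


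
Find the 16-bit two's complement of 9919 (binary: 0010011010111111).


Original: 0010011010111111
Step 1 - Invert all bits: 1101100101000000
Step 2 - Add 1: 1101100101000000 + 1
= 1101100101000001 (represents -9919)


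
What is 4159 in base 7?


Divide by 7 repeatedly:
4159 ÷ 7 = 594 remainder 1
594 ÷ 7 = 84 remainder 6
84 ÷ 7 = 12 remainder 0
12 ÷ 7 = 1 remainder 5
1 ÷ 7 = 0 remainder 1
Reading remainders bottom-up:
= 15061


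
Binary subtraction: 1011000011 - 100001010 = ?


Align and subtract column by column (LSB to MSB, borrowing when needed):
  1011000011
- 0100001010
  ----------
  col 0: (1 - 0 borrow-in) - 0 → 1 - 0 = 1, borrow out 0
  col 1: (1 - 0 borrow-in) - 1 → 1 - 1 = 0, borrow out 0
  col 2: (0 - 0 borrow-in) - 0 → 0 - 0 = 0, borrow out 0
  col 3: (0 - 0 borrow-in) - 1 → borrow from next column: (0+2) - 1 = 1, borrow out 1
  col 4: (0 - 1 borrow-in) - 0 → borrow from next column: (-1+2) - 0 = 1, borrow out 1
  col 5: (0 - 1 borrow-in) - 0 → borrow from next column: (-1+2) - 0 = 1, borrow out 1
  col 6: (1 - 1 borrow-in) - 0 → 0 - 0 = 0, borrow out 0
  col 7: (1 - 0 borrow-in) - 0 → 1 - 0 = 1, borrow out 0
  col 8: (0 - 0 borrow-in) - 1 → borrow from next column: (0+2) - 1 = 1, borrow out 1
  col 9: (1 - 1 borrow-in) - 0 → 0 - 0 = 0, borrow out 0
Reading bits MSB→LSB: 0110111001
Strip leading zeros: 110111001
= 110111001


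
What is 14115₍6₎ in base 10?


Positional values (base 6):
  5 × 6^0 = 5 × 1 = 5
  1 × 6^1 = 1 × 6 = 6
  1 × 6^2 = 1 × 36 = 36
  4 × 6^3 = 4 × 216 = 864
  1 × 6^4 = 1 × 1296 = 1296
Sum = 5 + 6 + 36 + 864 + 1296
= 2207


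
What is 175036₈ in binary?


Each octal digit → 3 binary bits:
  1 = 001
  7 = 111
  5 = 101
  0 = 000
  3 = 011
  6 = 110
Concatenate: 001 111 101 000 011 110
= 001111101000011110


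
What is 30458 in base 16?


Divide by 16 repeatedly:
30458 ÷ 16 = 1903 remainder 10 (A)
1903 ÷ 16 = 118 remainder 15 (F)
118 ÷ 16 = 7 remainder 6 (6)
7 ÷ 16 = 0 remainder 7 (7)
Reading remainders bottom-up:
= 0x76FA


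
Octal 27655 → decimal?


Positional values:
Position 0: 5 × 8^0 = 5
Position 1: 5 × 8^1 = 40
Position 2: 6 × 8^2 = 384
Position 3: 7 × 8^3 = 3584
Position 4: 2 × 8^4 = 8192
Sum = 5 + 40 + 384 + 3584 + 8192
= 12205


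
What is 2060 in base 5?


Divide by 5 repeatedly:
2060 ÷ 5 = 412 remainder 0
412 ÷ 5 = 82 remainder 2
82 ÷ 5 = 16 remainder 2
16 ÷ 5 = 3 remainder 1
3 ÷ 5 = 0 remainder 3
Reading remainders bottom-up:
= 31220


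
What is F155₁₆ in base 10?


Positional values:
Position 0: 5 × 16^0 = 5 × 1 = 5
Position 1: 5 × 16^1 = 5 × 16 = 80
Position 2: 1 × 16^2 = 1 × 256 = 256
Position 3: F × 16^3 = 15 × 4096 = 61440
Sum = 5 + 80 + 256 + 61440
= 61781


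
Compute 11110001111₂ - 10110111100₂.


Align and subtract column by column (LSB to MSB, borrowing when needed):
  11110001111
- 10110111100
  -----------
  col 0: (1 - 0 borrow-in) - 0 → 1 - 0 = 1, borrow out 0
  col 1: (1 - 0 borrow-in) - 0 → 1 - 0 = 1, borrow out 0
  col 2: (1 - 0 borrow-in) - 1 → 1 - 1 = 0, borrow out 0
  col 3: (1 - 0 borrow-in) - 1 → 1 - 1 = 0, borrow out 0
  col 4: (0 - 0 borrow-in) - 1 → borrow from next column: (0+2) - 1 = 1, borrow out 1
  col 5: (0 - 1 borrow-in) - 1 → borrow from next column: (-1+2) - 1 = 0, borrow out 1
  col 6: (0 - 1 borrow-in) - 0 → borrow from next column: (-1+2) - 0 = 1, borrow out 1
  col 7: (1 - 1 borrow-in) - 1 → borrow from next column: (0+2) - 1 = 1, borrow out 1
  col 8: (1 - 1 borrow-in) - 1 → borrow from next column: (0+2) - 1 = 1, borrow out 1
  col 9: (1 - 1 borrow-in) - 0 → 0 - 0 = 0, borrow out 0
  col 10: (1 - 0 borrow-in) - 1 → 1 - 1 = 0, borrow out 0
Reading bits MSB→LSB: 00111010011
Strip leading zeros: 111010011
= 111010011


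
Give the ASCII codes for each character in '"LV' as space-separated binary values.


String: '"LV'  (3 characters)
Per-character ASCII lookup:
  '"': special character: '"' = 34 → 100010
  'L': uppercase starts at 65: 'L' = 65 + 11 = 76 → 1001100
  'V': uppercase starts at 65: 'V' = 65 + 21 = 86 → 1010110
= 100010 1001100 1010110


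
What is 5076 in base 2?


Divide by 2 repeatedly:
5076 ÷ 2 = 2538 remainder 0
2538 ÷ 2 = 1269 remainder 0
1269 ÷ 2 = 634 remainder 1
634 ÷ 2 = 317 remainder 0
317 ÷ 2 = 158 remainder 1
158 ÷ 2 = 79 remainder 0
79 ÷ 2 = 39 remainder 1
39 ÷ 2 = 19 remainder 1
19 ÷ 2 = 9 remainder 1
9 ÷ 2 = 4 remainder 1
4 ÷ 2 = 2 remainder 0
2 ÷ 2 = 1 remainder 0
1 ÷ 2 = 0 remainder 1
Reading remainders bottom-up:
= 1001111010100


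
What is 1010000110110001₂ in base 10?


Positional values:
Bit 0: 1 × 2^0 = 1
Bit 4: 1 × 2^4 = 16
Bit 5: 1 × 2^5 = 32
Bit 7: 1 × 2^7 = 128
Bit 8: 1 × 2^8 = 256
Bit 13: 1 × 2^13 = 8192
Bit 15: 1 × 2^15 = 32768
Sum = 1 + 16 + 32 + 128 + 256 + 8192 + 32768
= 41393


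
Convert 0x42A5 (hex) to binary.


Each hex digit → 4 binary bits:
  4 = 0100
  2 = 0010
  A = 1010
  5 = 0101
Concatenate: 0100 0010 1010 0101
= 0100001010100101


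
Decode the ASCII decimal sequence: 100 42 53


Codes (decimal): 100 42 53
Per-code ASCII lookup:
  100  (range 97-122: lowercase, 100 - 97 = 3) → 'd'
  42  (special character) → '*'
  53  (range 48-57: digits, 53 - 48 = 5) → '5'
= 'd*5'


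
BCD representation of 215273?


Each digit → 4-bit binary:
  2 → 0010
  1 → 0001
  5 → 0101
  2 → 0010
  7 → 0111
  3 → 0011
= 0010 0001 0101 0010 0111 0011


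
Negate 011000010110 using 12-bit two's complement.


Original: 011000010110
Step 1 - Invert all bits: 100111101001
Step 2 - Add 1: 100111101001 + 1
= 100111101010 (represents -1558)


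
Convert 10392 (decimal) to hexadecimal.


Divide by 16 repeatedly:
10392 ÷ 16 = 649 remainder 8 (8)
649 ÷ 16 = 40 remainder 9 (9)
40 ÷ 16 = 2 remainder 8 (8)
2 ÷ 16 = 0 remainder 2 (2)
Reading remainders bottom-up:
= 0x2898
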